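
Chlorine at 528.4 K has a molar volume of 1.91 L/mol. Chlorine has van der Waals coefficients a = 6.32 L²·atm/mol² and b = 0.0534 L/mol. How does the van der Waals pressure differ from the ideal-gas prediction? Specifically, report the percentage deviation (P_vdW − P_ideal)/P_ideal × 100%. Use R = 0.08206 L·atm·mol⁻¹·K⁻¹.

Ideal: P_ideal = RT/V_m = (0.08206)(528.4)/1.91 = 22.7018 atm
vdW: P = RT/(V_m − b) − a/V_m² = 43.3605/1.85660 − 6.32/3.64810 = 23.3548 − 1.73241 = 21.6224 atm
% deviation = (21.6224 − 22.7018)/22.7018 × 100% = -4.75%

-4.75 %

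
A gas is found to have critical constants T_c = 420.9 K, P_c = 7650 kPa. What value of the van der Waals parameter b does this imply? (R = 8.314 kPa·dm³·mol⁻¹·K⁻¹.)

b ≈ 0.05718 dm³/mol

From T_c = 8a/(27Rb) and P_c = a/(27b²): b = R T_c/(8 P_c).
b = (8.314)(420.9)/(8×7650) = 3499.4/61200 = 0.05718 dm³/mol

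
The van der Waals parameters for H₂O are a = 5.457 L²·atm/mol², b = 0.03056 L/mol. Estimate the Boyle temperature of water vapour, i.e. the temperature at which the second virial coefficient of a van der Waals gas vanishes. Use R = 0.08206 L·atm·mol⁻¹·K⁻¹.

T_B ≈ 2176 K

For a van der Waals gas the second virial coefficient B₂ = b − a/(RT) vanishes at T_B = a/(Rb).
T_B = 5.457/(0.08206×0.03056) = 5.457/0.0025078 = 2176 K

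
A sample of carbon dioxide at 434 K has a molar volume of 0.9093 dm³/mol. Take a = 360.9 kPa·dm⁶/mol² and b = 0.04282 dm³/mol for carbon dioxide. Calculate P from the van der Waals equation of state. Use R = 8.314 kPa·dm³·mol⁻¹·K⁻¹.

P ≈ 3728 kPa

P = RT/(V_m − b) − a/V_m²
RT/(V_m − b) = (8.314)(434)/(0.9093 − 0.04282) = 3608.3/0.86648 = 4164.3 kPa
a/V_m² = 360.9/(0.9093)² = 436.49 kPa
P = 4164.3 − 436.49 = 3728 kPa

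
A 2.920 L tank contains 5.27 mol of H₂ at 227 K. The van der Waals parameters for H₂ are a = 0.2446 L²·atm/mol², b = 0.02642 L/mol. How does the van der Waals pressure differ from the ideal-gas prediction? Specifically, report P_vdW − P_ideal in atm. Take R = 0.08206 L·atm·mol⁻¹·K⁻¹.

ΔP ≈ 0.887 atm

Ideal: P_ideal = nRT/V = (5.27)(0.08206)(227)/2.920 = 33.6190 atm
vdW: P = nRT/(V − nb) − a n²/V² = 98.1676/2.78077 − 6.79325/8.52640 = 35.3023 − 0.796731 = 34.5056 atm
ΔP = 34.5056 − 33.6190 = 0.887 atm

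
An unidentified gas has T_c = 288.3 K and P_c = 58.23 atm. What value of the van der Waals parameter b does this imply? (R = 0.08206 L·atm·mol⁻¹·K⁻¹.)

From T_c = 8a/(27Rb) and P_c = a/(27b²): b = R T_c/(8 P_c).
b = (0.08206)(288.3)/(8×58.23) = 23.658/465.84 = 0.05079 L/mol

b ≈ 0.05079 L/mol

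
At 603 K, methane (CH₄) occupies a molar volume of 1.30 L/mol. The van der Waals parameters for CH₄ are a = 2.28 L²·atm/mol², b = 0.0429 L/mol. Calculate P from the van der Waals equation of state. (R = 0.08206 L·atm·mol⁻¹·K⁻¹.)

P = RT/(V_m − b) − a/V_m²
RT/(V_m − b) = (0.08206)(603)/(1.30 − 0.0429) = 49.482/1.2571 = 39.362 atm
a/V_m² = 2.28/(1.30)² = 1.3491 atm
P = 39.362 − 1.3491 = 38.01 atm

P ≈ 38.01 atm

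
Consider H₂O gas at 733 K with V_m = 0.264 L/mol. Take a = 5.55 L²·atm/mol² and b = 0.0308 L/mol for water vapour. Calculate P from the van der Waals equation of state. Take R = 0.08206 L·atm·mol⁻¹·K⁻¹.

P ≈ 178.3 atm

P = RT/(V_m − b) − a/V_m²
RT/(V_m − b) = (0.08206)(733)/(0.264 − 0.0308) = 60.150/0.23320 = 257.93 atm
a/V_m² = 5.55/(0.264)² = 79.632 atm
P = 257.93 − 79.632 = 178.3 atm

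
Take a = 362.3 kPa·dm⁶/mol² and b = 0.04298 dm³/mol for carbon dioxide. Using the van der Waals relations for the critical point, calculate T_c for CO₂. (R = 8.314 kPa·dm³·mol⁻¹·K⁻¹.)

For a van der Waals gas, T_c = 8a/(27Rb).
T_c = 8×362.3/(27×8.314×0.04298) = 2898.4/9.6481 = 300.4 K

T_c ≈ 300.4 K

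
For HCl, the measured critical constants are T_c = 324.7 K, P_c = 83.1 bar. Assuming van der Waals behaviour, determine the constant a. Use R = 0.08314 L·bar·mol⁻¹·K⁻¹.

a ≈ 3.700 L²·bar/mol²

From T_c = 8a/(27Rb) and P_c = a/(27b²): a = 27 R² T_c²/(64 P_c).
a = 27×(0.08314)²×(324.7)²/(64×83.1) = 19677/5318.4 = 3.700 L²·bar/mol²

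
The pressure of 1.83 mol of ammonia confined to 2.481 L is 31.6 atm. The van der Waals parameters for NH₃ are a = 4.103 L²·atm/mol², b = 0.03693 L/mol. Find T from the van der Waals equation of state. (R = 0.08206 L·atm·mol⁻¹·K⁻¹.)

T ≈ 543.7 K

T = (P + a n²/V²)(V − nb)/(nR)
P + a n²/V² = 31.6 + (4.103)(1.83)²/(2.481)² = 33.832 atm
V − nb = 2.481 − (1.83)(0.03693) = 2.4134 L
T = (33.832)(2.4134)/((1.83)(0.08206)) = 543.7 K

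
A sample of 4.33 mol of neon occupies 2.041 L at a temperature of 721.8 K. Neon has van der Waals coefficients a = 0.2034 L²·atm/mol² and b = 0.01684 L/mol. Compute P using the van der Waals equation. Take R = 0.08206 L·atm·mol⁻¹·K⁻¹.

P ≈ 129.4 atm

P = nRT/(V − nb) − a n²/V²
nRT/(V − nb) = (4.33)(0.08206)(721.8)/(2.041 − 4.33×0.01684) = 256.47/1.9681 = 130.31 atm
a n²/V² = (0.2034)(4.33)²/(2.041)² = 0.91546 atm
P = 130.31 − 0.91546 = 129.4 atm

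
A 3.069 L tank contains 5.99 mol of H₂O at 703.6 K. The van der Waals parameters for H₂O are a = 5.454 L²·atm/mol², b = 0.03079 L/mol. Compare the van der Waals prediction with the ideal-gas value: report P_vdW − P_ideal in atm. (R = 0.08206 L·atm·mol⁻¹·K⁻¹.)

Ideal: P_ideal = nRT/V = (5.99)(0.08206)(703.6)/3.069 = 112.690 atm
vdW: P = nRT/(V − nb) − a n²/V² = 345.847/2.88457 − 195.690/9.41876 = 119.896 − 20.7766 = 99.119 atm
ΔP = 99.119 − 112.690 = -13.57 atm

ΔP ≈ -13.57 atm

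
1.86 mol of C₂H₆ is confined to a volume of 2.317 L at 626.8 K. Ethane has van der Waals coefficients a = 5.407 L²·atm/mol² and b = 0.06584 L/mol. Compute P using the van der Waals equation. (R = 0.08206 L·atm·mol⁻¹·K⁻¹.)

P ≈ 40.11 atm

P = nRT/(V − nb) − a n²/V²
nRT/(V − nb) = (1.86)(0.08206)(626.8)/(2.317 − 1.86×0.06584) = 95.669/2.1945 = 43.595 atm
a n²/V² = (5.407)(1.86)²/(2.317)² = 3.4844 atm
P = 43.595 − 3.4844 = 40.11 atm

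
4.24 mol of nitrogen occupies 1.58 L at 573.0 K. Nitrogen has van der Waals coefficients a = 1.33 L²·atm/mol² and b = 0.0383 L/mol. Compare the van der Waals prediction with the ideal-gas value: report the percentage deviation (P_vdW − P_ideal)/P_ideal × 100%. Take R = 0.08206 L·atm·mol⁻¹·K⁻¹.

3.86 %

Ideal: P_ideal = nRT/V = (4.24)(0.08206)(573.0)/1.58 = 126.181 atm
vdW: P = nRT/(V − nb) − a n²/V² = 199.366/1.41761 − 23.9102/2.49640 = 140.635 − 9.57787 = 131.057 atm
% deviation = (131.057 − 126.181)/126.181 × 100% = 3.86%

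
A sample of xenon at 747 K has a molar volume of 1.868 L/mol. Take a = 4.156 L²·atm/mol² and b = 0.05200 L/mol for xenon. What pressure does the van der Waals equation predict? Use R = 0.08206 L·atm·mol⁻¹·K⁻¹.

P ≈ 32.56 atm

P = RT/(V_m − b) − a/V_m²
RT/(V_m − b) = (0.08206)(747)/(1.868 − 0.05200) = 61.299/1.8160 = 33.755 atm
a/V_m² = 4.156/(1.868)² = 1.1910 atm
P = 33.755 − 1.1910 = 32.56 atm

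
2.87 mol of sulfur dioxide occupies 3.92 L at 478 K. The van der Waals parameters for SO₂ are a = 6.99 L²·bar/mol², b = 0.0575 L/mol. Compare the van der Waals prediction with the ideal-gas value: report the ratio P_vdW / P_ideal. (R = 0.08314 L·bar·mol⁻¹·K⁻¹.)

P_vdW / P_ideal ≈ 0.9152

Ideal: P_ideal = nRT/V = (2.87)(0.08314)(478)/3.92 = 29.0960 bar
vdW: P = nRT/(V − nb) − a n²/V² = 114.056/3.75498 − 57.5759/15.3664 = 30.3746 − 3.74687 = 26.6277 bar
Ratio = 26.6277/29.0960 = 0.9152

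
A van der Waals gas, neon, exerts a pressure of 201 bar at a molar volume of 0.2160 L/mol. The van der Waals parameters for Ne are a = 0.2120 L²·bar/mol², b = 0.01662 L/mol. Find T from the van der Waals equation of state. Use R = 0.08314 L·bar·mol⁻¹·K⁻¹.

T ≈ 492.9 K

T = (P + a/V_m²)(V_m − b)/R
P + a/V_m² = 201 + 0.2120/(0.2160)² = 205.54 bar
V_m − b = 0.2160 − 0.01662 = 0.19938 L/mol
T = (205.54)(0.19938)/0.08314 = 492.9 K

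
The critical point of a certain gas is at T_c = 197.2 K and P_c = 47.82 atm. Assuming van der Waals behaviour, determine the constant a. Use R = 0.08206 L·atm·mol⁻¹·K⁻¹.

a ≈ 2.310 L²·atm/mol²

From T_c = 8a/(27Rb) and P_c = a/(27b²): a = 27 R² T_c²/(64 P_c).
a = 27×(0.08206)²×(197.2)²/(64×47.82) = 7070.3/3060.5 = 2.310 L²·atm/mol²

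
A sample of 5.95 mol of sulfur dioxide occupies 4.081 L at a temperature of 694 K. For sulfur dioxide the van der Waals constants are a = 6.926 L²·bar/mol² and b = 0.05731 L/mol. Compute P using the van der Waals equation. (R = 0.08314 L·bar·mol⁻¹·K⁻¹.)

P = nRT/(V − nb) − a n²/V²
nRT/(V − nb) = (5.95)(0.08314)(694)/(4.081 − 5.95×0.05731) = 343.31/3.7400 = 91.794 bar
a n²/V² = (6.926)(5.95)²/(4.081)² = 14.723 bar
P = 91.794 − 14.723 = 77.07 bar

P ≈ 77.07 bar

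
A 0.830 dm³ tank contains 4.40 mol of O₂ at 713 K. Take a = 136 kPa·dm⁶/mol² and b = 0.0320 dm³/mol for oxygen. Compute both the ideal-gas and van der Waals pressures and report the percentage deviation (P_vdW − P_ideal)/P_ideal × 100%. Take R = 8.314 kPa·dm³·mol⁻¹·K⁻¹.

8.27 %

Ideal: P_ideal = nRT/V = (4.40)(8.314)(713)/0.830 = 31424.9 kPa
vdW: P = nRT/(V − nb) − a n²/V² = 26082.7/0.689200 − 2632.96/0.688900 = 37844.9 − 3821.98 = 34022.9 kPa
% deviation = (34022.9 − 31424.9)/31424.9 × 100% = 8.27%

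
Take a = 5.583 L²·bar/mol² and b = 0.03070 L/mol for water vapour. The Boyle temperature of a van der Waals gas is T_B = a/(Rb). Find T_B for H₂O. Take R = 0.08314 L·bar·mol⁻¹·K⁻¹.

T_B ≈ 2187 K

For a van der Waals gas the second virial coefficient B₂ = b − a/(RT) vanishes at T_B = a/(Rb).
T_B = 5.583/(0.08314×0.03070) = 5.583/0.0025524 = 2187 K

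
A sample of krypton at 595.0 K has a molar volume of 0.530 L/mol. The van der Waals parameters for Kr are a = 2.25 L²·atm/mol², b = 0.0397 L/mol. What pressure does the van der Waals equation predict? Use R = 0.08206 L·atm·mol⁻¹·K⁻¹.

P = RT/(V_m − b) − a/V_m²
RT/(V_m − b) = (0.08206)(595.0)/(0.530 − 0.0397) = 48.826/0.49030 = 99.584 atm
a/V_m² = 2.25/(0.530)² = 8.0100 atm
P = 99.584 − 8.0100 = 91.57 atm

P ≈ 91.57 atm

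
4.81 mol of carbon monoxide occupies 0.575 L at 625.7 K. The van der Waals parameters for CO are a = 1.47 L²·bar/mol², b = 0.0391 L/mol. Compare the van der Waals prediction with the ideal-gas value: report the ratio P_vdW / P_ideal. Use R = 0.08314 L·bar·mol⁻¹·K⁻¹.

P_vdW / P_ideal ≈ 1.250

Ideal: P_ideal = nRT/V = (4.81)(0.08314)(625.7)/0.575 = 435.164 bar
vdW: P = nRT/(V − nb) − a n²/V² = 250.220/0.386929 − 34.0101/0.330625 = 646.682 − 102.866 = 543.816 bar
Ratio = 543.816/435.164 = 1.250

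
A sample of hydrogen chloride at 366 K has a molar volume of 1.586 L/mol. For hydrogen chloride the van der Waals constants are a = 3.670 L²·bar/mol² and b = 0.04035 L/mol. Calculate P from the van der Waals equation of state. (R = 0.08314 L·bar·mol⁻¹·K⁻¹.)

P ≈ 18.23 bar

P = RT/(V_m − b) − a/V_m²
RT/(V_m − b) = (0.08314)(366)/(1.586 − 0.04035) = 30.429/1.5457 = 19.686 bar
a/V_m² = 3.670/(1.586)² = 1.4590 bar
P = 19.686 − 1.4590 = 18.23 bar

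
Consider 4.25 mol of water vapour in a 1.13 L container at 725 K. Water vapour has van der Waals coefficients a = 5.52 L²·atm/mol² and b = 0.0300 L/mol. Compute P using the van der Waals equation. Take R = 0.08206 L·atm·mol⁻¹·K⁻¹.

P = nRT/(V − nb) − a n²/V²
nRT/(V − nb) = (4.25)(0.08206)(725)/(1.13 − 4.25×0.0300) = 252.85/1.0025 = 252.22 atm
a n²/V² = (5.52)(4.25)²/(1.13)² = 78.084 atm
P = 252.22 − 78.084 = 174.1 atm

P ≈ 174.1 atm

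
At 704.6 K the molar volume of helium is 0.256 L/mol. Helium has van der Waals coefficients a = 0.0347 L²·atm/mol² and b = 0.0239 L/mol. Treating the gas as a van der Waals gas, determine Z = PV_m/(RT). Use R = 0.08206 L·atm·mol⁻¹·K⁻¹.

P = RT/(V_m − b) − a/V_m² = (0.08206)(704.6)/(0.256 − 0.0239) − 0.0347/(0.256)²
  = 57.819/0.23210 − 0.52948 = 249.11 − 0.52948 = 248.58 atm
Z = PV_m/(RT) = (248.58)(0.256)/((0.08206)(704.6)) = 63.636/57.819 = 1.101

Z ≈ 1.101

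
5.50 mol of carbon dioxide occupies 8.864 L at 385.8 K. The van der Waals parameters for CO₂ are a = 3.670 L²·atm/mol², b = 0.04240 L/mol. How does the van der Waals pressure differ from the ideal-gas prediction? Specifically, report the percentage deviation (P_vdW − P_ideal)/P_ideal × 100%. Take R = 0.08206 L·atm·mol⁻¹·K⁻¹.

-4.49 %

Ideal: P_ideal = nRT/V = (5.50)(0.08206)(385.8)/8.864 = 19.6439 atm
vdW: P = nRT/(V − nb) − a n²/V² = 174.123/8.63080 − 111.018/78.5705 = 20.1746 − 1.41297 = 18.7616 atm
% deviation = (18.7616 − 19.6439)/19.6439 × 100% = -4.49%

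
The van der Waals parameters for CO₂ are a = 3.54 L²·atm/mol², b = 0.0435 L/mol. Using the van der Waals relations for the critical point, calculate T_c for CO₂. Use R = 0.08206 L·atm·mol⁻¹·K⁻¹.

T_c ≈ 293.8 K

For a van der Waals gas, T_c = 8a/(27Rb).
T_c = 8×3.54/(27×0.08206×0.0435) = 28.320/0.096379 = 293.8 K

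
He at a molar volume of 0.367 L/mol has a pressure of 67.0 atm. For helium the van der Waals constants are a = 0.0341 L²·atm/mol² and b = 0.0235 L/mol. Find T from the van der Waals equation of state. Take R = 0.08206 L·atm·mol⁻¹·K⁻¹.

T = (P + a/V_m²)(V_m − b)/R
P + a/V_m² = 67.0 + 0.0341/(0.367)² = 67.253 atm
V_m − b = 0.367 − 0.0235 = 0.34350 L/mol
T = (67.253)(0.34350)/0.08206 = 281.5 K

T ≈ 281.5 K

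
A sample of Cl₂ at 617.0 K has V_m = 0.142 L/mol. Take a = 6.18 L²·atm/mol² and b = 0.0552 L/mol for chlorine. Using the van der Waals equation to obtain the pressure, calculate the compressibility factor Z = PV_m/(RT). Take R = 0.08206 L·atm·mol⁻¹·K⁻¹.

Z ≈ 0.7764

P = RT/(V_m − b) − a/V_m² = (0.08206)(617.0)/(0.142 − 0.0552) − 6.18/(0.142)²
  = 50.631/0.086800 − 306.49 = 583.31 − 306.49 = 276.82 atm
Z = PV_m/(RT) = (276.82)(0.142)/((0.08206)(617.0)) = 39.308/50.631 = 0.7764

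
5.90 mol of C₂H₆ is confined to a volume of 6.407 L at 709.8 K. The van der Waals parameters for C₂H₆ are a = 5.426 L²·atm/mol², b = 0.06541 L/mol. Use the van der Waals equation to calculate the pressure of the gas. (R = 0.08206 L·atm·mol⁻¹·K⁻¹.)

P ≈ 52.47 atm

P = nRT/(V − nb) − a n²/V²
nRT/(V − nb) = (5.90)(0.08206)(709.8)/(6.407 − 5.90×0.06541) = 343.65/6.0211 = 57.074 atm
a n²/V² = (5.426)(5.90)²/(6.407)² = 4.6012 atm
P = 57.074 − 4.6012 = 52.47 atm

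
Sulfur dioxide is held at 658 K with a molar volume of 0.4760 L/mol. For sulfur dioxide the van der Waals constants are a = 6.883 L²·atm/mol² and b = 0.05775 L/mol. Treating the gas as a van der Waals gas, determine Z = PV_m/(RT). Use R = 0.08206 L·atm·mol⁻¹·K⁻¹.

Z ≈ 0.8703

P = RT/(V_m − b) − a/V_m² = (0.08206)(658)/(0.4760 − 0.05775) − 6.883/(0.4760)²
  = 53.995/0.41825 − 30.378 = 129.10 − 30.378 = 98.72 atm
Z = PV_m/(RT) = (98.72)(0.4760)/((0.08206)(658)) = 46.991/53.995 = 0.8703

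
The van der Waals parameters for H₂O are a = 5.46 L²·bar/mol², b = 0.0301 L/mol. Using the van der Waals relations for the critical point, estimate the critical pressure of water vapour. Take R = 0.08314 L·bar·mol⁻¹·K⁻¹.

P_c ≈ 223.2 bar

For a van der Waals gas, P_c = a/(27b²).
P_c = 5.46/(27×(0.0301)²) = 5.46/0.024462 = 223.2 bar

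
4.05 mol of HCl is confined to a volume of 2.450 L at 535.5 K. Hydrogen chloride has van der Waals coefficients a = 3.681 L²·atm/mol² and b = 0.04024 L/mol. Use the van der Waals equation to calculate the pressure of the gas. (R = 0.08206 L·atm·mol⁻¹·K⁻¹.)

P = nRT/(V − nb) − a n²/V²
nRT/(V − nb) = (4.05)(0.08206)(535.5)/(2.450 − 4.05×0.04024) = 177.97/2.2870 = 77.818 atm
a n²/V² = (3.681)(4.05)²/(2.450)² = 10.059 atm
P = 77.818 − 10.059 = 67.76 atm

P ≈ 67.76 atm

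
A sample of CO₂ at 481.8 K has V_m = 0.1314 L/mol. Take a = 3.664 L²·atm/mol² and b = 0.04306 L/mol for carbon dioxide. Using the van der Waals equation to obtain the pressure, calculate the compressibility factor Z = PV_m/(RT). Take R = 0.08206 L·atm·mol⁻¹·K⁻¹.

Z ≈ 0.7822

P = RT/(V_m − b) − a/V_m² = (0.08206)(481.8)/(0.1314 − 0.04306) − 3.664/(0.1314)²
  = 39.537/0.088340 − 212.21 = 447.55 − 212.21 = 235.34 atm
Z = PV_m/(RT) = (235.34)(0.1314)/((0.08206)(481.8)) = 30.924/39.537 = 0.7822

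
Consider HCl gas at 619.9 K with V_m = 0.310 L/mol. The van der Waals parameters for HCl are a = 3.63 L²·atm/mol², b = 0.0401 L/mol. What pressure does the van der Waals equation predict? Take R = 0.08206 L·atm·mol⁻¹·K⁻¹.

P ≈ 150.7 atm

P = RT/(V_m − b) − a/V_m²
RT/(V_m − b) = (0.08206)(619.9)/(0.310 − 0.0401) = 50.869/0.26990 = 188.47 atm
a/V_m² = 3.63/(0.310)² = 37.773 atm
P = 188.47 − 37.773 = 150.7 atm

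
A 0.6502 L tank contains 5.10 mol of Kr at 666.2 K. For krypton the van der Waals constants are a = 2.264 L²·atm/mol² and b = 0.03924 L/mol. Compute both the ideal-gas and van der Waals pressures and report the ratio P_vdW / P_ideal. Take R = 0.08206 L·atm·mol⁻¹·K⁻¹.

P_vdW / P_ideal ≈ 1.120

Ideal: P_ideal = nRT/V = (5.10)(0.08206)(666.2)/0.6502 = 428.805 atm
vdW: P = nRT/(V − nb) − a n²/V² = 278.809/0.450076 − 58.8866/0.422760 = 619.471 − 139.291 = 480.180 atm
Ratio = 480.180/428.805 = 1.120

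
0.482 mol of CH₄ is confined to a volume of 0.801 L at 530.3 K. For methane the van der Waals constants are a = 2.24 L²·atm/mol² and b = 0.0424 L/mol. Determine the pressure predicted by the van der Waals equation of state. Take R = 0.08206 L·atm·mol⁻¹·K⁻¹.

P = nRT/(V − nb) − a n²/V²
nRT/(V − nb) = (0.482)(0.08206)(530.3)/(0.801 − 0.482×0.0424) = 20.975/0.78056 = 26.872 atm
a n²/V² = (2.24)(0.482)²/(0.801)² = 0.81110 atm
P = 26.872 − 0.81110 = 26.06 atm

P ≈ 26.06 atm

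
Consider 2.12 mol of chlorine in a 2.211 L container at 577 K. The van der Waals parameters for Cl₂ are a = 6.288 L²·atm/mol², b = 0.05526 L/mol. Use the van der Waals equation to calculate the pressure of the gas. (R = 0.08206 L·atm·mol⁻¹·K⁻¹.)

P = nRT/(V − nb) − a n²/V²
nRT/(V − nb) = (2.12)(0.08206)(577)/(2.211 − 2.12×0.05526) = 100.38/2.0938 = 47.942 atm
a n²/V² = (6.288)(2.12)²/(2.211)² = 5.7811 atm
P = 47.942 − 5.7811 = 42.16 atm

P ≈ 42.16 atm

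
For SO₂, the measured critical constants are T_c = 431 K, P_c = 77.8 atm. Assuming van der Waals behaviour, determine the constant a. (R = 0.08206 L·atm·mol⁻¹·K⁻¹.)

a ≈ 6.783 L²·atm/mol²

From T_c = 8a/(27Rb) and P_c = a/(27b²): a = 27 R² T_c²/(64 P_c).
a = 27×(0.08206)²×(431)²/(64×77.8) = 33774/4979.2 = 6.783 L²·atm/mol²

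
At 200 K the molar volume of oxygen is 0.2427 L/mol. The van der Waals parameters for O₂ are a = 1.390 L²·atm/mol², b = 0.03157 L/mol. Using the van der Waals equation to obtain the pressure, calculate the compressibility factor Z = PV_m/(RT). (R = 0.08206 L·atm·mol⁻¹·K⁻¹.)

Z ≈ 0.8006

P = RT/(V_m − b) − a/V_m² = (0.08206)(200)/(0.2427 − 0.03157) − 1.390/(0.2427)²
  = 16.412/0.21113 − 23.598 = 77.734 − 23.598 = 54.136 atm
Z = PV_m/(RT) = (54.136)(0.2427)/((0.08206)(200)) = 13.139/16.412 = 0.8006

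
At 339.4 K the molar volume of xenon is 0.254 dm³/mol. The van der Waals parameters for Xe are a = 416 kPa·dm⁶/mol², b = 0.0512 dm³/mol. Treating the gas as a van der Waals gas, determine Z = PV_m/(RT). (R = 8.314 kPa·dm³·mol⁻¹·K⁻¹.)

P = RT/(V_m − b) − a/V_m² = (8.314)(339.4)/(0.254 − 0.0512) − 416/(0.254)²
  = 2821.8/0.20280 − 6448.0 = 13914 − 6448.0 = 7466 kPa
Z = PV_m/(RT) = (7466)(0.254)/((8.314)(339.4)) = 1896.4/2821.8 = 0.6721

Z ≈ 0.6721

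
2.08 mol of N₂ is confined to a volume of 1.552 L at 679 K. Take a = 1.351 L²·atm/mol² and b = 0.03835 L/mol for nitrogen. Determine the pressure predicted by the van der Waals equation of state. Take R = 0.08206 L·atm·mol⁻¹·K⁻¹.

P = nRT/(V − nb) − a n²/V²
nRT/(V − nb) = (2.08)(0.08206)(679)/(1.552 − 2.08×0.03835) = 115.89/1.4722 = 78.719 atm
a n²/V² = (1.351)(2.08)²/(1.552)² = 2.4266 atm
P = 78.719 − 2.4266 = 76.29 atm

P ≈ 76.29 atm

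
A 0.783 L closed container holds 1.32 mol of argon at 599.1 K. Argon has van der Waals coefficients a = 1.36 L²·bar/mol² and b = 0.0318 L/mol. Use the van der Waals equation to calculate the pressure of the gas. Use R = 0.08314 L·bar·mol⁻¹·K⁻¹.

P = nRT/(V − nb) − a n²/V²
nRT/(V − nb) = (1.32)(0.08314)(599.1)/(0.783 − 1.32×0.0318) = 65.748/0.74102 = 88.726 bar
a n²/V² = (1.36)(1.32)²/(0.783)² = 3.8651 bar
P = 88.726 − 3.8651 = 84.86 bar

P ≈ 84.86 bar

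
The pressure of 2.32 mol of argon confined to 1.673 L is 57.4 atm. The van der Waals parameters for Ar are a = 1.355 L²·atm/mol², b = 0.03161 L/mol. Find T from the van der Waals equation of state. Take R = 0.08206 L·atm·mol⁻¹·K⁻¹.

T ≈ 504.2 K

T = (P + a n²/V²)(V − nb)/(nR)
P + a n²/V² = 57.4 + (1.355)(2.32)²/(1.673)² = 60.006 atm
V − nb = 1.673 − (2.32)(0.03161) = 1.5997 L
T = (60.006)(1.5997)/((2.32)(0.08206)) = 504.2 K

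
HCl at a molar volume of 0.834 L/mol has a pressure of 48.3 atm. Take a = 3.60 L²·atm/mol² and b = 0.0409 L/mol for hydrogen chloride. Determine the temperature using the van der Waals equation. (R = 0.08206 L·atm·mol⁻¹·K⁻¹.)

T = (P + a/V_m²)(V_m − b)/R
P + a/V_m² = 48.3 + 3.60/(0.834)² = 53.476 atm
V_m − b = 0.834 − 0.0409 = 0.79310 L/mol
T = (53.476)(0.79310)/0.08206 = 516.8 K

T ≈ 516.8 K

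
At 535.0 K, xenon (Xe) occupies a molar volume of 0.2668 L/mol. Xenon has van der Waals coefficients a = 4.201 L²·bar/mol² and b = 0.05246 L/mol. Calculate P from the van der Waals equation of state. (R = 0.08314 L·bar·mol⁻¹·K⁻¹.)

P = RT/(V_m − b) − a/V_m²
RT/(V_m − b) = (0.08314)(535.0)/(0.2668 − 0.05246) = 44.480/0.21434 = 207.52 bar
a/V_m² = 4.201/(0.2668)² = 59.018 bar
P = 207.52 − 59.018 = 148.5 bar

P ≈ 148.5 bar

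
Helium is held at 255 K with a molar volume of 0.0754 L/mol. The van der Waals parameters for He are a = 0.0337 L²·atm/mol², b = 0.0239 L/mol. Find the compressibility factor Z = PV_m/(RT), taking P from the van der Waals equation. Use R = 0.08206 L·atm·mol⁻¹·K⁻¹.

Z ≈ 1.443

P = RT/(V_m − b) − a/V_m² = (0.08206)(255)/(0.0754 − 0.0239) − 0.0337/(0.0754)²
  = 20.925/0.051500 − 5.9277 = 406.31 − 5.9277 = 400.38 atm
Z = PV_m/(RT) = (400.38)(0.0754)/((0.08206)(255)) = 30.189/20.925 = 1.443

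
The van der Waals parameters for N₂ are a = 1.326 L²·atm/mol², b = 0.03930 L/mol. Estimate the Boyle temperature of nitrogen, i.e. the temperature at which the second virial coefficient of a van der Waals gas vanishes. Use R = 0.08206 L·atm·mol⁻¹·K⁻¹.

T_B ≈ 411.2 K

For a van der Waals gas the second virial coefficient B₂ = b − a/(RT) vanishes at T_B = a/(Rb).
T_B = 1.326/(0.08206×0.03930) = 1.326/0.0032250 = 411.2 K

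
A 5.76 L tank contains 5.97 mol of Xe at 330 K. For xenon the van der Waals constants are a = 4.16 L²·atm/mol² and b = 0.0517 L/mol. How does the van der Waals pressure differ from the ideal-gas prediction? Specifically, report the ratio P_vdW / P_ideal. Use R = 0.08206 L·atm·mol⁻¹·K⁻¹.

P_vdW / P_ideal ≈ 0.8974

Ideal: P_ideal = nRT/V = (5.97)(0.08206)(330)/5.76 = 28.0671 atm
vdW: P = nRT/(V − nb) − a n²/V² = 161.666/5.45135 − 148.266/33.1776 = 29.6561 − 4.46886 = 25.1872 atm
Ratio = 25.1872/28.0671 = 0.8974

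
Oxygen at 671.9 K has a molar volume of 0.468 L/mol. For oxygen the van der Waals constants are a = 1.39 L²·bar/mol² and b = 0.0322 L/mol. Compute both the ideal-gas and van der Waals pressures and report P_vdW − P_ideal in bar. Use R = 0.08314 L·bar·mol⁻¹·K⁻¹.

Ideal: P_ideal = RT/V_m = (0.08314)(671.9)/0.468 = 119.363 bar
vdW: P = RT/(V_m − b) − a/V_m² = 55.8618/0.435800 − 1.39/0.219024 = 128.182 − 6.34634 = 121.836 bar
ΔP = 121.836 − 119.363 = 2.47 bar

ΔP ≈ 2.47 bar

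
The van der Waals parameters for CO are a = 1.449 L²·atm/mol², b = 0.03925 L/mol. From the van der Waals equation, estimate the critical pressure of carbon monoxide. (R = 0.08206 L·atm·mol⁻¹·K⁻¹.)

For a van der Waals gas, P_c = a/(27b²).
P_c = 1.449/(27×(0.03925)²) = 1.449/0.041595 = 34.84 atm

P_c ≈ 34.84 atm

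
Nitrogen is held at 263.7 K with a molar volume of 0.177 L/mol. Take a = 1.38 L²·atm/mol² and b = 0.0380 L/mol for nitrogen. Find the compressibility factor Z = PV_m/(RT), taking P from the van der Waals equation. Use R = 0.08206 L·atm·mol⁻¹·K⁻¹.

Z ≈ 0.9131

P = RT/(V_m − b) − a/V_m² = (0.08206)(263.7)/(0.177 − 0.0380) − 1.38/(0.177)²
  = 21.639/0.13900 − 44.049 = 155.68 − 44.049 = 111.63 atm
Z = PV_m/(RT) = (111.63)(0.177)/((0.08206)(263.7)) = 19.759/21.639 = 0.9131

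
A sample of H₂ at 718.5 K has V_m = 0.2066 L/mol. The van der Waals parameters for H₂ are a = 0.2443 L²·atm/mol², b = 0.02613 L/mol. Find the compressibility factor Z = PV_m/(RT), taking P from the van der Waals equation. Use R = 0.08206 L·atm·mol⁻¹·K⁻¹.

Z ≈ 1.125

P = RT/(V_m − b) − a/V_m² = (0.08206)(718.5)/(0.2066 − 0.02613) − 0.2443/(0.2066)²
  = 58.960/0.18047 − 5.7235 = 326.70 − 5.7235 = 320.98 atm
Z = PV_m/(RT) = (320.98)(0.2066)/((0.08206)(718.5)) = 66.314/58.960 = 1.125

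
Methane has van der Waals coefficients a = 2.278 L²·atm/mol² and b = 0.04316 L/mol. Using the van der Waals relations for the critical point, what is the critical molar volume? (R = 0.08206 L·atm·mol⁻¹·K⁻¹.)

For a van der Waals gas, V_m,c = 3b.
V_m,c = 3×0.04316 = 0.1295 L/mol

V_m,c ≈ 0.1295 L/mol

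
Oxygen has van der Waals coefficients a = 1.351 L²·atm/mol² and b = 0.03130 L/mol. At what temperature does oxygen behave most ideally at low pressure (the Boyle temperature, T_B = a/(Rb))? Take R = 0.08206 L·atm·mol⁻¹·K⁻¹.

T_B ≈ 526.0 K

For a van der Waals gas the second virial coefficient B₂ = b − a/(RT) vanishes at T_B = a/(Rb).
T_B = 1.351/(0.08206×0.03130) = 1.351/0.0025685 = 526.0 K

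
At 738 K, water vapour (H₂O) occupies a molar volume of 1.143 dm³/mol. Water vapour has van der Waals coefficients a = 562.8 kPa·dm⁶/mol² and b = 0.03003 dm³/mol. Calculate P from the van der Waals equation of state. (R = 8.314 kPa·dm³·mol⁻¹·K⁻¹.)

P = RT/(V_m − b) − a/V_m²
RT/(V_m − b) = (8.314)(738)/(1.143 − 0.03003) = 6135.7/1.1130 = 5512.8 kPa
a/V_m² = 562.8/(1.143)² = 430.79 kPa
P = 5512.8 − 430.79 = 5082 kPa

P ≈ 5082 kPa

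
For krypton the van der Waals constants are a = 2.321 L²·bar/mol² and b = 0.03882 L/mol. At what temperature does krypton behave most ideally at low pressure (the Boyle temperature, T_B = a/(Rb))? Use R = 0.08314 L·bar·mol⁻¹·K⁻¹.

T_B ≈ 719.1 K

For a van der Waals gas the second virial coefficient B₂ = b − a/(RT) vanishes at T_B = a/(Rb).
T_B = 2.321/(0.08314×0.03882) = 2.321/0.0032275 = 719.1 K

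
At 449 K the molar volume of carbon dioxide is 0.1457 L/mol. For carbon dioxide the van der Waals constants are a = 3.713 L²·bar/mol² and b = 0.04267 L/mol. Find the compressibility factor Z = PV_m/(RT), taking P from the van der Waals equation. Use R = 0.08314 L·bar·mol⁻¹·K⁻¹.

P = RT/(V_m − b) − a/V_m² = (0.08314)(449)/(0.1457 − 0.04267) − 3.713/(0.1457)²
  = 37.330/0.10303 − 174.91 = 362.32 − 174.91 = 187.41 bar
Z = PV_m/(RT) = (187.41)(0.1457)/((0.08314)(449)) = 27.306/37.330 = 0.7315

Z ≈ 0.7315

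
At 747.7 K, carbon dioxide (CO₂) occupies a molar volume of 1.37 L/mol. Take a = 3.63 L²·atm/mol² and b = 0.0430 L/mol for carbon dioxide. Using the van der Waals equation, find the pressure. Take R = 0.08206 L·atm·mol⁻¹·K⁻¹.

P ≈ 44.30 atm

P = RT/(V_m − b) − a/V_m²
RT/(V_m − b) = (0.08206)(747.7)/(1.37 − 0.0430) = 61.356/1.3270 = 46.237 atm
a/V_m² = 3.63/(1.37)² = 1.9340 atm
P = 46.237 − 1.9340 = 44.30 atm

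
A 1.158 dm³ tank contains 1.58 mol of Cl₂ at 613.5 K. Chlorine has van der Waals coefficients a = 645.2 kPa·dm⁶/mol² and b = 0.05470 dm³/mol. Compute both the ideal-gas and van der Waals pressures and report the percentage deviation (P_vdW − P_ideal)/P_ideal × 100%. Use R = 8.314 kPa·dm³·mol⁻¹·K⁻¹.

-9.19 %

Ideal: P_ideal = nRT/V = (1.58)(8.314)(613.5)/1.158 = 6959.42 kPa
vdW: P = nRT/(V − nb) − a n²/V² = 8059.01/1.07157 − 1610.68/1.34096 = 7520.75 − 1201.14 = 6319.61 kPa
% deviation = (6319.61 − 6959.42)/6959.42 × 100% = -9.19%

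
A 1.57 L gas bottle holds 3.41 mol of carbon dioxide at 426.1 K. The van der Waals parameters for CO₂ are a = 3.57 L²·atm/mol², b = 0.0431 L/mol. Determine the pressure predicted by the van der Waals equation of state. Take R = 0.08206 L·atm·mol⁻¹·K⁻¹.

P ≈ 66.95 atm

P = nRT/(V − nb) − a n²/V²
nRT/(V − nb) = (3.41)(0.08206)(426.1)/(1.57 − 3.41×0.0431) = 119.23/1.4230 = 83.788 atm
a n²/V² = (3.57)(3.41)²/(1.57)² = 16.841 atm
P = 83.788 − 16.841 = 66.95 atm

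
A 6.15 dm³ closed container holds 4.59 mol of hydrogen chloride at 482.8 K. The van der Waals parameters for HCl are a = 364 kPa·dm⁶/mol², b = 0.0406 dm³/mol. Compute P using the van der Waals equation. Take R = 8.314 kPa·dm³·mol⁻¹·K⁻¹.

P = nRT/(V − nb) − a n²/V²
nRT/(V − nb) = (4.59)(8.314)(482.8)/(6.15 − 4.59×0.0406) = 18424/5.9636 = 3089.4 kPa
a n²/V² = (364)(4.59)²/(6.15)² = 202.76 kPa
P = 3089.4 − 202.76 = 2887 kPa

P ≈ 2887 kPa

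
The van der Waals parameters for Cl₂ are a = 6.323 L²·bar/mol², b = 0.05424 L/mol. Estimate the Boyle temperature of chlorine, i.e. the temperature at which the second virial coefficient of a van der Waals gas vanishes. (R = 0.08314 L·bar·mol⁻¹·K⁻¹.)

T_B ≈ 1402 K

For a van der Waals gas the second virial coefficient B₂ = b − a/(RT) vanishes at T_B = a/(Rb).
T_B = 6.323/(0.08314×0.05424) = 6.323/0.0045095 = 1402 K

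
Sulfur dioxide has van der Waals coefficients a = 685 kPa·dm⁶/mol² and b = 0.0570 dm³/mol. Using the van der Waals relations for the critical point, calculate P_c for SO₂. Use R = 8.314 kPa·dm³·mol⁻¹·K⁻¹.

For a van der Waals gas, P_c = a/(27b²).
P_c = 685/(27×(0.0570)²) = 685/0.087723 = 7809 kPa

P_c ≈ 7809 kPa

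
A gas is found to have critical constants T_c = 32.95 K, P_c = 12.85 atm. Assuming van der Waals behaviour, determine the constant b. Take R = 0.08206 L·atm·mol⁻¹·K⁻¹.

b ≈ 0.02630 L/mol

From T_c = 8a/(27Rb) and P_c = a/(27b²): b = R T_c/(8 P_c).
b = (0.08206)(32.95)/(8×12.85) = 2.7039/102.80 = 0.02630 L/mol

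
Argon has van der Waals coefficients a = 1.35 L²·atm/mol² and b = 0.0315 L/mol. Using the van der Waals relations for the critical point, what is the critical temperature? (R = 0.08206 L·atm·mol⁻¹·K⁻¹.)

T_c ≈ 154.7 K

For a van der Waals gas, T_c = 8a/(27Rb).
T_c = 8×1.35/(27×0.08206×0.0315) = 10.800/0.069792 = 154.7 K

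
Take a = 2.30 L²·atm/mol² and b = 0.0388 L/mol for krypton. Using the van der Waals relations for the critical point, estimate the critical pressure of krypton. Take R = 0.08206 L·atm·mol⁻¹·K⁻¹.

For a van der Waals gas, P_c = a/(27b²).
P_c = 2.30/(27×(0.0388)²) = 2.30/0.040647 = 56.58 atm

P_c ≈ 56.58 atm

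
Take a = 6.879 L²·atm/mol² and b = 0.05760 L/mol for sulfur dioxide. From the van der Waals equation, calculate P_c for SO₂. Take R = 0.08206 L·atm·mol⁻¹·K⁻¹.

For a van der Waals gas, P_c = a/(27b²).
P_c = 6.879/(27×(0.05760)²) = 6.879/0.089580 = 76.79 atm

P_c ≈ 76.79 atm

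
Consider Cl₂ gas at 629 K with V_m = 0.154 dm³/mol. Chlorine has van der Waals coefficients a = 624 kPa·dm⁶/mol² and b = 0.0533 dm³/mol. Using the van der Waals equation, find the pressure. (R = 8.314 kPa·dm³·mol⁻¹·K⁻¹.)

P = RT/(V_m − b) − a/V_m²
RT/(V_m − b) = (8.314)(629)/(0.154 − 0.0533) = 5229.5/0.10070 = 51931 kPa
a/V_m² = 624/(0.154)² = 26311 kPa
P = 51931 − 26311 = 25620 kPa

P ≈ 25620 kPa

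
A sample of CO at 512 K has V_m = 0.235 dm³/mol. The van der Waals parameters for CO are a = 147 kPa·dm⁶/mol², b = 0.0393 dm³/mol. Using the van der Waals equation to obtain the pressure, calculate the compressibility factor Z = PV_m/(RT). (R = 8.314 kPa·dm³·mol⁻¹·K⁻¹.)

P = RT/(V_m − b) − a/V_m² = (8.314)(512)/(0.235 − 0.0393) − 147/(0.235)²
  = 4256.8/0.19570 − 2661.8 = 21752 − 2661.8 = 19090 kPa
Z = PV_m/(RT) = (19090)(0.235)/((8.314)(512)) = 4486.2/4256.8 = 1.054

Z ≈ 1.054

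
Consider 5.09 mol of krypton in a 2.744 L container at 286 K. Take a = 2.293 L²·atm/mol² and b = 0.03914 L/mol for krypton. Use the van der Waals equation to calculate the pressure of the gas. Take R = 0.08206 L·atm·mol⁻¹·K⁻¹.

P ≈ 39.05 atm

P = nRT/(V − nb) − a n²/V²
nRT/(V − nb) = (5.09)(0.08206)(286)/(2.744 − 5.09×0.03914) = 119.46/2.5448 = 46.943 atm
a n²/V² = (2.293)(5.09)²/(2.744)² = 7.8899 atm
P = 46.943 − 7.8899 = 39.05 atm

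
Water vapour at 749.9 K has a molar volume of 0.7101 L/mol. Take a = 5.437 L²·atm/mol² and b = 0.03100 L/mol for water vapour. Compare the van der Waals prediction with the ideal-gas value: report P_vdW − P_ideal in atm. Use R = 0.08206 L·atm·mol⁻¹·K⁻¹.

ΔP ≈ -6.827 atm

Ideal: P_ideal = RT/V_m = (0.08206)(749.9)/0.7101 = 86.6593 atm
vdW: P = RT/(V_m − b) − a/V_m² = 61.5368/0.679100 − 5.437/0.504242 = 90.6152 − 10.7825 = 79.8327 atm
ΔP = 79.8327 − 86.6593 = -6.827 atm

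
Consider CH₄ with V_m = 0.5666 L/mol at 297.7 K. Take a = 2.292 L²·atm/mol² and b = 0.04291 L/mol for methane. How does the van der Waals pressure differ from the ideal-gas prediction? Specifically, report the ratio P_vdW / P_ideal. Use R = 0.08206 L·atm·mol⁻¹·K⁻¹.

P_vdW / P_ideal ≈ 0.9164

Ideal: P_ideal = RT/V_m = (0.08206)(297.7)/0.5666 = 43.1155 atm
vdW: P = RT/(V_m − b) − a/V_m² = 24.4293/0.523690 − 2.292/0.321036 = 46.6484 − 7.13939 = 39.5090 atm
Ratio = 39.5090/43.1155 = 0.9164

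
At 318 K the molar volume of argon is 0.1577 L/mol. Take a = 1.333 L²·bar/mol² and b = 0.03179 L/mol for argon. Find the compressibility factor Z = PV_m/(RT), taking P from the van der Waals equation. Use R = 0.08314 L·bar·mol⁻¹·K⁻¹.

P = RT/(V_m − b) − a/V_m² = (0.08314)(318)/(0.1577 − 0.03179) − 1.333/(0.1577)²
  = 26.439/0.12591 − 53.600 = 209.98 − 53.600 = 156.38 bar
Z = PV_m/(RT) = (156.38)(0.1577)/((0.08314)(318)) = 24.661/26.439 = 0.9328

Z ≈ 0.9328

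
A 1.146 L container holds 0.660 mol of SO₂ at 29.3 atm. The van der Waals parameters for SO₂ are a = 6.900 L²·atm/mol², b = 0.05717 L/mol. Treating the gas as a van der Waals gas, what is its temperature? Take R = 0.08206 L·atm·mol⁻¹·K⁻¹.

T ≈ 646.4 K

T = (P + a n²/V²)(V − nb)/(nR)
P + a n²/V² = 29.3 + (6.900)(0.660)²/(1.146)² = 31.589 atm
V − nb = 1.146 − (0.660)(0.05717) = 1.1083 L
T = (31.589)(1.1083)/((0.660)(0.08206)) = 646.4 K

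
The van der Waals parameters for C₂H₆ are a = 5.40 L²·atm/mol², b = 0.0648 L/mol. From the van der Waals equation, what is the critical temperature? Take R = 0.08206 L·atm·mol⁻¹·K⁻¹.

T_c ≈ 300.9 K

For a van der Waals gas, T_c = 8a/(27Rb).
T_c = 8×5.40/(27×0.08206×0.0648) = 43.200/0.14357 = 300.9 K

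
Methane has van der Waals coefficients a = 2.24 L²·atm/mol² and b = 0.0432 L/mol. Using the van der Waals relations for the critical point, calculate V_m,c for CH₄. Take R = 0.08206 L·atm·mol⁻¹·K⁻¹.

For a van der Waals gas, V_m,c = 3b.
V_m,c = 3×0.0432 = 0.1296 L/mol

V_m,c ≈ 0.1296 L/mol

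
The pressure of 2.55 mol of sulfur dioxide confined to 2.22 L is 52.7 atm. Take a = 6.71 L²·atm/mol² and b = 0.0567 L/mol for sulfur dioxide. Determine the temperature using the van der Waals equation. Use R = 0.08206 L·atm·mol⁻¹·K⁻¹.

T ≈ 610.5 K

T = (P + a n²/V²)(V − nb)/(nR)
P + a n²/V² = 52.7 + (6.71)(2.55)²/(2.22)² = 61.553 atm
V − nb = 2.22 − (2.55)(0.0567) = 2.0754 L
T = (61.553)(2.0754)/((2.55)(0.08206)) = 610.5 K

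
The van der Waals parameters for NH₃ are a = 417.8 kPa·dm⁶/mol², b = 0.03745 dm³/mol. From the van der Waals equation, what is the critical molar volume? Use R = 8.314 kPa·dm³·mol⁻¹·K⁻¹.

For a van der Waals gas, V_m,c = 3b.
V_m,c = 3×0.03745 = 0.1124 dm³/mol

V_m,c ≈ 0.1124 dm³/mol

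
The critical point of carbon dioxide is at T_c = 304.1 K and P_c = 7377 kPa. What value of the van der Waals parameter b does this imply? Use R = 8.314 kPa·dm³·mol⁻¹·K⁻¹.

b ≈ 0.04284 dm³/mol

From T_c = 8a/(27Rb) and P_c = a/(27b²): b = R T_c/(8 P_c).
b = (8.314)(304.1)/(8×7377) = 2528.3/59016 = 0.04284 dm³/mol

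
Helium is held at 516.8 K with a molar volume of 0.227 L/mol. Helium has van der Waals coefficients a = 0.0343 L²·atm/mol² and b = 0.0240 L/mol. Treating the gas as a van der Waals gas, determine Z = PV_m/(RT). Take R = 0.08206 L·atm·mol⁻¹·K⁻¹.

P = RT/(V_m − b) − a/V_m² = (0.08206)(516.8)/(0.227 − 0.0240) − 0.0343/(0.227)²
  = 42.409/0.20300 − 0.66564 = 208.91 − 0.66564 = 208.24 atm
Z = PV_m/(RT) = (208.24)(0.227)/((0.08206)(516.8)) = 47.270/42.409 = 1.115

Z ≈ 1.115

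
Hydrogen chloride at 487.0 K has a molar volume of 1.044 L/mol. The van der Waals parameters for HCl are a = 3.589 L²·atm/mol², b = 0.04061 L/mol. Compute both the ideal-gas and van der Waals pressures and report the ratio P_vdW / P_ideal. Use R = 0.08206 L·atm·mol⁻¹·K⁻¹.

P_vdW / P_ideal ≈ 0.9545

Ideal: P_ideal = RT/V_m = (0.08206)(487.0)/1.044 = 38.2789 atm
vdW: P = RT/(V_m − b) − a/V_m² = 39.9632/1.00339 − 3.589/1.08994 = 39.8282 − 3.29284 = 36.5354 atm
Ratio = 36.5354/38.2789 = 0.9545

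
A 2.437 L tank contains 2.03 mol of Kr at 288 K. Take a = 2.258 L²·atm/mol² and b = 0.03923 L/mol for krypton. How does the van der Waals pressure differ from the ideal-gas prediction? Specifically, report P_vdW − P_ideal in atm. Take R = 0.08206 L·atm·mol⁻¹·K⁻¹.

Ideal: P_ideal = nRT/V = (2.03)(0.08206)(288)/2.437 = 19.6863 atm
vdW: P = nRT/(V − nb) − a n²/V² = 47.9756/2.35736 − 9.30499/5.93897 = 20.3514 − 1.56677 = 18.7846 atm
ΔP = 18.7846 − 19.6863 = -0.902 atm

ΔP ≈ -0.902 atm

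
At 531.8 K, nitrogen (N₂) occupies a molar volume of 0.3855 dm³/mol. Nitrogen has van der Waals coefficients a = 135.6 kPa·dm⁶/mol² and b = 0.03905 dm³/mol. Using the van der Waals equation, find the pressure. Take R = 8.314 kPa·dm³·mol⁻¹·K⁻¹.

P ≈ 11850 kPa

P = RT/(V_m − b) − a/V_m²
RT/(V_m − b) = (8.314)(531.8)/(0.3855 − 0.03905) = 4421.4/0.34645 = 12762 kPa
a/V_m² = 135.6/(0.3855)² = 912.45 kPa
P = 12762 − 912.45 = 11850 kPa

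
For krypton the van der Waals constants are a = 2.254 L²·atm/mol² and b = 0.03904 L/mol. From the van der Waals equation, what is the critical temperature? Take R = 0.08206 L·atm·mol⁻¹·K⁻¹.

For a van der Waals gas, T_c = 8a/(27Rb).
T_c = 8×2.254/(27×0.08206×0.03904) = 18.032/0.086498 = 208.5 K

T_c ≈ 208.5 K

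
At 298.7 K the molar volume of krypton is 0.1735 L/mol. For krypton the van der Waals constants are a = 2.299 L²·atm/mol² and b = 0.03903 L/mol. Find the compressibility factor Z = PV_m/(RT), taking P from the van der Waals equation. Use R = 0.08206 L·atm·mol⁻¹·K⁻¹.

P = RT/(V_m − b) − a/V_m² = (0.08206)(298.7)/(0.1735 − 0.03903) − 2.299/(0.1735)²
  = 24.511/0.13447 − 76.373 = 182.28 − 76.373 = 105.91 atm
Z = PV_m/(RT) = (105.91)(0.1735)/((0.08206)(298.7)) = 18.375/24.511 = 0.7497

Z ≈ 0.7497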